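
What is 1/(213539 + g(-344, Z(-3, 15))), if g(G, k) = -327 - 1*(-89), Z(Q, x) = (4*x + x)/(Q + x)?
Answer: 1/213301 ≈ 4.6882e-6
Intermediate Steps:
Z(Q, x) = 5*x/(Q + x) (Z(Q, x) = (5*x)/(Q + x) = 5*x/(Q + x))
g(G, k) = -238 (g(G, k) = -327 + 89 = -238)
1/(213539 + g(-344, Z(-3, 15))) = 1/(213539 - 238) = 1/213301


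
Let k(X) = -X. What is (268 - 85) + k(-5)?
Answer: 188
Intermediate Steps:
(268 - 85) + k(-5) = (268 - 85) - 1*(-5) = 183 + 5 = 188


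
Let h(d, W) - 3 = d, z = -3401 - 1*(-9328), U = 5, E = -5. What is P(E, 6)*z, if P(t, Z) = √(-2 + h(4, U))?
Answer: 5927*√5 ≈ 13253.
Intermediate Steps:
z = 5927 (z = -3401 + 9328 = 5927)
h(d, W) = 3 + d
P(t, Z) = √5 (P(t, Z) = √(-2 + (3 + 4)) = √(-2 + 7) = √5)
P(E, 6)*z = √5*5927 = 5927*√5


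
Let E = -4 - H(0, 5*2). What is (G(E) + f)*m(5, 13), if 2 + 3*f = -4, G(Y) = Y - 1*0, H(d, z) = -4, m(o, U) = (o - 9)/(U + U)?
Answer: 4/13 ≈ 0.30769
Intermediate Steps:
m(o, U) = (-9 + o)/(2*U) (m(o, U) = (-9 + o)/((2*U)) = (-9 + o)*(1/(2*U)) = (-9 + o)/(2*U))
E = 0 (E = -4 - 1*(-4) = -4 + 4 = 0)
G(Y) = Y (G(Y) = Y + 0 = Y)
f = -2 (f = -2/3 + (1/3)*(-4) = -2/3 - 4/3 = -2)
(G(E) + f)*m(5, 13) = (0 - 2)*((1/2)*(-9 + 5)/13) = -(-4)/13 = -2*(-2/13) = 4/13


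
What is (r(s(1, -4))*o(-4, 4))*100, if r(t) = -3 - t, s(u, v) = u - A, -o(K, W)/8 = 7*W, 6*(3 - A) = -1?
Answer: 56000/3 ≈ 18667.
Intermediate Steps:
A = 19/6 (A = 3 - ⅙*(-1) = 3 + ⅙ = 19/6 ≈ 3.1667)
o(K, W) = -56*W
s(u, v) = -19/6 + u (s(u, v) = u - 1*19/6 = u - 19/6 = -19/6 + u)
(r(s(1, -4))*o(-4, 4))*100 = ((-3 - (-19/6 + 1))*(-56*4))*100 = ((-3 - 1*(-13/6))*(-224))*100 = ((-3 + 13/6)*(-224))*100 = -⅚*(-224)*100 = (560/3)*100 = 56000/3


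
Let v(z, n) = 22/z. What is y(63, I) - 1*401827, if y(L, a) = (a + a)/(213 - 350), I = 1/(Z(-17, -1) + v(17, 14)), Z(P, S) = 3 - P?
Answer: -9964104136/24797 ≈ -4.0183e+5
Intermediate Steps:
I = 17/362 (I = 1/((3 - 1*(-17)) + 22/17) = 1/((3 + 17) + 22*(1/17)) = 1/(20 + 22/17) = 1/(362/17) = 17/362 ≈ 0.046961)
y(L, a) = -2*a/137 (y(L, a) = (2*a)/(-137) = (2*a)*(-1/137) = -2*a/137)
y(63, I) - 1*401827 = -2/137*17/362 - 1*401827 = -17/24797 - 401827 = -9964104136/24797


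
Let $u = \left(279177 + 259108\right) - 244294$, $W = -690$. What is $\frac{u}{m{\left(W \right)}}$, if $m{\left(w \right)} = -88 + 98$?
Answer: $\frac{293991}{10} \approx 29399.0$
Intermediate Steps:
$m{\left(w \right)} = 10$
$u = 293991$ ($u = 538285 - 244294 = 293991$)
$\frac{u}{m{\left(W \right)}} = \frac{293991}{10}$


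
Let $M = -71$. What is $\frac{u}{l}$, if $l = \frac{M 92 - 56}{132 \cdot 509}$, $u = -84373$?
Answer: $\frac{472404427}{549} \approx 8.6048 \cdot 10^{5}$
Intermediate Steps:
$l = - \frac{549}{5599}$ ($l = \frac{\left(-71\right) 92 - 56}{132 \cdot 509} = \frac{-6532 - 56}{67188} = \left(-6588\right) \frac{1}{67188} = - \frac{549}{5599} \approx -0.098053$)
$\frac{u}{l} = - \frac{84373}{- \frac{549}{5599}} = \left(-84373\right) \left(- \frac{5599}{549}\right) = \frac{472404427}{549}$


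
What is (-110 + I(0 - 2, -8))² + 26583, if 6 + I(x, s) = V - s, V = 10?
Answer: 36187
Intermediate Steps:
I(x, s) = 4 - s (I(x, s) = -6 + (10 - s) = 4 - s)
(-110 + I(0 - 2, -8))² + 26583 = (-110 + (4 - 1*(-8)))² + 26583 = (-110 + (4 + 8))² + 26583 = (-110 + 12)² + 26583 = (-98)² + 26583 = 9604 + 26583 = 36187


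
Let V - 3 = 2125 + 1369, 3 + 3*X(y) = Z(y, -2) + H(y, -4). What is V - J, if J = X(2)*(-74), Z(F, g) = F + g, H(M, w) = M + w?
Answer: 10121/3 ≈ 3373.7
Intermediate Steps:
X(y) = -3 + 2*y/3 (X(y) = -1 + ((y - 2) + (y - 4))/3 = -1 + ((-2 + y) + (-4 + y))/3 = -1 + (-6 + 2*y)/3 = -1 + (-2 + 2*y/3) = -3 + 2*y/3)
J = 370/3 (J = (-3 + (⅔)*2)*(-74) = (-3 + 4/3)*(-74) = -5/3*(-74) = 370/3 ≈ 123.33)
V = 3497 (V = 3 + (2125 + 1369) = 3 + 3494 = 3497)
V - J = 3497 - 1*370/3 = 3497 - 370/3 = 10121/3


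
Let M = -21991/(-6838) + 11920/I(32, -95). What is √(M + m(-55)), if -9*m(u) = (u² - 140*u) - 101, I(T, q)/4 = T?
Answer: I*√1824867843526/41028 ≈ 32.926*I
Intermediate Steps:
I(T, q) = 4*T
m(u) = 101/9 - u²/9 + 140*u/9 (m(u) = -((u² - 140*u) - 101)/9 = -(-101 + u² - 140*u)/9 = 101/9 - u²/9 + 140*u/9)
M = 2635119/27352 (M = -21991/(-6838) + 11920/((4*32)) = -21991*(-1/6838) + 11920/128 = 21991/6838 + 11920*(1/128) = 21991/6838 + 745/8 = 2635119/27352 ≈ 96.341)
√(M + m(-55)) = √(2635119/27352 + (101/9 - ⅑*(-55)² + (140/9)*(-55))) = √(2635119/27352 + (101/9 - ⅑*3025 - 7700/9)) = √(2635119/27352 + (101/9 - 3025/9 - 7700/9)) = √(2635119/27352 - 10624/9) = √(-266871577/246168) = I*√1824867843526/41028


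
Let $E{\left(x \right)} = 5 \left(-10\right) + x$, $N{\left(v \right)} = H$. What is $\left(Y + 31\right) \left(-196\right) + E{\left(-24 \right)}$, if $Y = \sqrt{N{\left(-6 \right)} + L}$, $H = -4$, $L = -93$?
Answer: $-6150 - 196 i \sqrt{97} \approx -6150.0 - 1930.4 i$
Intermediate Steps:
$N{\left(v \right)} = -4$
$Y = i \sqrt{97}$ ($Y = \sqrt{-4 - 93} = \sqrt{-97} = i \sqrt{97} \approx 9.8489 i$)
$E{\left(x \right)} = -50 + x$
$\left(Y + 31\right) \left(-196\right) + E{\left(-24 \right)} = \left(i \sqrt{97} + 31\right) \left(-196\right) - 74 = \left(31 + i \sqrt{97}\right) \left(-196\right) - 74 = \left(-6076 - 196 i \sqrt{97}\right) - 74 = -6150 - 196 i \sqrt{97}$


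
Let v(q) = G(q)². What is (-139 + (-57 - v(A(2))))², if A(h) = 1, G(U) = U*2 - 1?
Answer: 38809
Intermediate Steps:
G(U) = -1 + 2*U (G(U) = 2*U - 1 = -1 + 2*U)
v(q) = (-1 + 2*q)²
(-139 + (-57 - v(A(2))))² = (-139 + (-57 - (-1 + 2*1)²))² = (-139 + (-57 - (-1 + 2)²))² = (-139 + (-57 - 1*1²))² = (-139 + (-57 - 1*1))² = (-139 + (-57 - 1))² = (-139 - 58)² = (-197)² = 38809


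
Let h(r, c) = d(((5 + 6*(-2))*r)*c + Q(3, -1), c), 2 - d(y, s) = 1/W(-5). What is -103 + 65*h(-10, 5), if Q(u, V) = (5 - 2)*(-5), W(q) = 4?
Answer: 43/4 ≈ 10.750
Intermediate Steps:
Q(u, V) = -15 (Q(u, V) = 3*(-5) = -15)
d(y, s) = 7/4 (d(y, s) = 2 - 1/4 = 7/4)
h(r, c) = 7/4
-103 + 65*h(-10, 5) = -103 + 65*(7/4) = -103 + 455/4 = 43/4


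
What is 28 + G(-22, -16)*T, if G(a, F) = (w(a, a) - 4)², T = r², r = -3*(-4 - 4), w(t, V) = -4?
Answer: 36892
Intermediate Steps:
r = 24 (r = -3*(-8) = 24)
T = 576 (T = 24² = 576)
G(a, F) = 64 (G(a, F) = (-4 - 4)² = (-8)² = 64)
28 + G(-22, -16)*T = 28 + 64*576 = 28 + 36864 = 36892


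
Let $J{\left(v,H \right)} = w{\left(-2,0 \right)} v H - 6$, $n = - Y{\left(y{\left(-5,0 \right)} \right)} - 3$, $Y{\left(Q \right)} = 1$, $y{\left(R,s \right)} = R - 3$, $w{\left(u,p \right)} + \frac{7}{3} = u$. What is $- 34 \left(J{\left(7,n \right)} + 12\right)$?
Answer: $- \frac{12988}{3} \approx -4329.3$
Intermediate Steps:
$w{\left(u,p \right)} = - \frac{7}{3} + u$
$y{\left(R,s \right)} = -3 + R$
$n = -4$ ($n = \left(-1\right) 1 - 3 = -1 - 3 = -4$)
$J{\left(v,H \right)} = -6 - \frac{13 H v}{3}$ ($J{\left(v,H \right)} = \left(- \frac{7}{3} - 2\right) v H - 6 = - \frac{13 v}{3} H - 6 = - \frac{13 H v}{3} - 6 = -6 - \frac{13 H v}{3}$)
$- 34 \left(J{\left(7,n \right)} + 12\right) = - 34 \left(\left(-6 - \left(- \frac{52}{3}\right) 7\right) + 12\right) = - 34 \left(\left(-6 + \frac{364}{3}\right) + 12\right) = - 34 \left(\frac{346}{3} + 12\right) = \left(-34\right) \frac{382}{3} = - \frac{12988}{3}$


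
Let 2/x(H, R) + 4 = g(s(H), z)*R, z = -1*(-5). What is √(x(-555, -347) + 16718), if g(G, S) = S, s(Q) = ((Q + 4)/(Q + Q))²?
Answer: 10*√505572514/1739 ≈ 129.30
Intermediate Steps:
s(Q) = (4 + Q)²/(4*Q²) (s(Q) = ((4 + Q)/((2*Q)))² = ((4 + Q)*(1/(2*Q)))² = ((4 + Q)/(2*Q))² = (4 + Q)²/(4*Q²))
z = 5
x(H, R) = 2/(-4 + 5*R)
√(x(-555, -347) + 16718) = √(2/(-4 + 5*(-347)) + 16718) = √(2/(-4 - 1735) + 16718) = √(2/(-1739) + 16718) = √(2*(-1/1739) + 16718) = √(-2/1739 + 16718) = √(29072600/1739) = 10*√505572514/1739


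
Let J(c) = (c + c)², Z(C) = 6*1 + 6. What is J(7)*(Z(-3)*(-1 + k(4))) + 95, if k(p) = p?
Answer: 7151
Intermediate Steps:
Z(C) = 12 (Z(C) = 6 + 6 = 12)
J(c) = 4*c² (J(c) = (2*c)² = 4*c²)
J(7)*(Z(-3)*(-1 + k(4))) + 95 = (4*7²)*(12*(-1 + 4)) + 95 = (4*49)*(12*3) + 95 = 196*36 + 95 = 7056 + 95 = 7151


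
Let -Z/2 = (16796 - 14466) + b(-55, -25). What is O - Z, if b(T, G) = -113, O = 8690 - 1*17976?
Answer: -4852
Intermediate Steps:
O = -9286 (O = 8690 - 17976 = -9286)
Z = -4434 (Z = -2*((16796 - 14466) - 113) = -2*(2330 - 113) = -2*2217 = -4434)
O - Z = -9286 - 1*(-4434) = -9286 + 4434 = -4852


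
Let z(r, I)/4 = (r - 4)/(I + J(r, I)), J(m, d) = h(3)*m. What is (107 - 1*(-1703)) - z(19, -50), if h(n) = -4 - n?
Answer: 110430/61 ≈ 1810.3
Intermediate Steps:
J(m, d) = -7*m (J(m, d) = (-4 - 1*3)*m = (-4 - 3)*m = -7*m)
z(r, I) = 4*(-4 + r)/(I - 7*r) (z(r, I) = 4*((r - 4)/(I - 7*r)) = 4*((-4 + r)/(I - 7*r)) = 4*(-4 + r)/(I - 7*r))
(107 - 1*(-1703)) - z(19, -50) = (107 - 1*(-1703)) - 4*(-4 + 19)/(-50 - 7*19) = (107 + 1703) - 4*15/(-50 - 133) = 1810 - 4*15/(-183) = 1810 - 4*(-1)*15/183 = 1810 - 1*(-20/61) = 1810 + 20/61 = 110430/61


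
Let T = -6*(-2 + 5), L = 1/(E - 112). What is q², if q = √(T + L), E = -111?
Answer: -4015/223 ≈ -18.004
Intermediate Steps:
L = -1/223 (L = 1/(-111 - 112) = 1/(-223) = -1/223 ≈ -0.0044843)
T = -18 (T = -6*3 = -18)
q = I*√895345/223 (q = √(-18 - 1/223) = √(-4015/223) = I*√895345/223 ≈ 4.2432*I)
q² = (I*√895345/223)² = -4015/223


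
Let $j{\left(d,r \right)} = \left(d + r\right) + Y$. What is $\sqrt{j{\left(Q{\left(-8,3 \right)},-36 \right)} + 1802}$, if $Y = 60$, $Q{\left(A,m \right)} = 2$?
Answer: $2 \sqrt{457} \approx 42.755$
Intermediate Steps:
$j{\left(d,r \right)} = 60 + d + r$ ($j{\left(d,r \right)} = \left(d + r\right) + 60 = 60 + d + r$)
$\sqrt{j{\left(Q{\left(-8,3 \right)},-36 \right)} + 1802} = \sqrt{\left(60 + 2 - 36\right) + 1802} = \sqrt{26 + 1802} = \sqrt{1828} = 2 \sqrt{457}$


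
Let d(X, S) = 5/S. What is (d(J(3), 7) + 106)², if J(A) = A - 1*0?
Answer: 558009/49 ≈ 11388.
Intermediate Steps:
J(A) = A (J(A) = A + 0 = A)
(d(J(3), 7) + 106)² = (5/7 + 106)² = (747/7)² = 558009/49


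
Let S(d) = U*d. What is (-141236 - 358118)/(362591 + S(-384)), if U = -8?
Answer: -499354/365663 ≈ -1.3656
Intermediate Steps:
S(d) = -8*d
(-141236 - 358118)/(362591 + S(-384)) = (-141236 - 358118)/(362591 - 8*(-384)) = -499354/(362591 + 3072) = -499354/365663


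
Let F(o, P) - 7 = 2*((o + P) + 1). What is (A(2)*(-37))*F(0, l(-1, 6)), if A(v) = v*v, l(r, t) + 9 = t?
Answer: -444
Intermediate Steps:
l(r, t) = -9 + t
A(v) = v**2
F(o, P) = 9 + 2*P + 2*o (F(o, P) = 7 + 2*((o + P) + 1) = 7 + 2*((P + o) + 1) = 7 + 2*(1 + P + o) = 7 + (2 + 2*P + 2*o) = 9 + 2*P + 2*o)
(A(2)*(-37))*F(0, l(-1, 6)) = (2**2*(-37))*(9 + 2*(-9 + 6) + 2*0) = (4*(-37))*(9 + 2*(-3) + 0) = -148*(9 - 6 + 0) = -148*3 = -444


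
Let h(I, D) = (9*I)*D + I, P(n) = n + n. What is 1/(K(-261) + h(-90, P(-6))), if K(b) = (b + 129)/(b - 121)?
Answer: 191/1839396 ≈ 0.00010384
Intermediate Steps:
P(n) = 2*n
K(b) = (129 + b)/(-121 + b)
h(I, D) = I + 9*D*I (h(I, D) = 9*D*I + I = I + 9*D*I)
1/(K(-261) + h(-90, P(-6))) = 1/((129 - 261)/(-121 - 261) - 90*(1 + 9*(2*(-6)))) = 1/(-132/(-382) - 90*(1 + 9*(-12))) = 1/(-1/382*(-132) - 90*(1 - 108)) = 1/(66/191 - 90*(-107)) = 1/(66/191 + 9630) = 1/(1839396/191) = 191/1839396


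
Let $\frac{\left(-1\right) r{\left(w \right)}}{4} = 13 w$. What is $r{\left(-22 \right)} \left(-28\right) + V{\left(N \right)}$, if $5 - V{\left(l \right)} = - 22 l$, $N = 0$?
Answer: $-32027$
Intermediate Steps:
$V{\left(l \right)} = 5 + 22 l$ ($V{\left(l \right)} = 5 - - 22 l = 5 + 22 l$)
$r{\left(w \right)} = - 52 w$ ($r{\left(w \right)} = - 4 \cdot 13 w = - 52 w$)
$r{\left(-22 \right)} \left(-28\right) + V{\left(N \right)} = \left(-52\right) \left(-22\right) \left(-28\right) + \left(5 + 22 \cdot 0\right) = 1144 \left(-28\right) + \left(5 + 0\right) = -32032 + 5 = -32027$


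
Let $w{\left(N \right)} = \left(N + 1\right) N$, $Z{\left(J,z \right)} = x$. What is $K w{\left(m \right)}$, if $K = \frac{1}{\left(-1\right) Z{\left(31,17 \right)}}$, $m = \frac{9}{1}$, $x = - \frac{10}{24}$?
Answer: $216$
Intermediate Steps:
$x = - \frac{5}{12}$ ($x = \left(-10\right) \frac{1}{24} = - \frac{5}{12} \approx -0.41667$)
$Z{\left(J,z \right)} = - \frac{5}{12}$
$m = 9$ ($m = 9 \cdot 1 = 9$)
$w{\left(N \right)} = N \left(1 + N\right)$ ($w{\left(N \right)} = \left(1 + N\right) N = N \left(1 + N\right)$)
$K = \frac{12}{5}$ ($K = \frac{1}{\left(-1\right) \left(- \frac{5}{12}\right)} = \frac{1}{\frac{5}{12}} = \frac{12}{5} \approx 2.4$)
$K w{\left(m \right)} = \frac{12 \cdot 9 \left(1 + 9\right)}{5} = \frac{12 \cdot 9 \cdot 10}{5} = \frac{12}{5} \cdot 90 = 216$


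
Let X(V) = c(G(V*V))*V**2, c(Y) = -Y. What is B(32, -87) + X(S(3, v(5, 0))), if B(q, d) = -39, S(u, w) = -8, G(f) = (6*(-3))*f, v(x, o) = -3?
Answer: 73689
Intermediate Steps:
G(f) = -18*f
X(V) = 18*V**4 (X(V) = (-(-18)*V*V)*V**2 = (-(-18)*V**2)*V**2 = (18*V**2)*V**2 = 18*V**4)
B(32, -87) + X(S(3, v(5, 0))) = -39 + 18*(-8)**4 = -39 + 18*4096 = -39 + 73728 = 73689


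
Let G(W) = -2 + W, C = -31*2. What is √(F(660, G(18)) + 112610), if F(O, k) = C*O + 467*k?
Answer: √79162 ≈ 281.36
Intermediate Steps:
C = -62
F(O, k) = -62*O + 467*k
√(F(660, G(18)) + 112610) = √((-62*660 + 467*(-2 + 18)) + 112610) = √((-40920 + 467*16) + 112610) = √((-40920 + 7472) + 112610) = √(-33448 + 112610) = √79162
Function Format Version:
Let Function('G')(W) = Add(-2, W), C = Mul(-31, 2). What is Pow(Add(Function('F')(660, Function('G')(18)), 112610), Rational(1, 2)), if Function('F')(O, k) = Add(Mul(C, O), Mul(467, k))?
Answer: Pow(79162, Rational(1, 2)) ≈ 281.36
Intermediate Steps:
C = -62
Function('F')(O, k) = Add(Mul(-62, O), Mul(467, k))
Pow(Add(Function('F')(660, Function('G')(18)), 112610), Rational(1, 2)) = Pow(Add(Add(Mul(-62, 660), Mul(467, Add(-2, 18))), 112610), Rational(1, 2)) = Pow(Add(Add(-40920, Mul(467, 16)), 112610), Rational(1, 2)) = Pow(Add(Add(-40920, 7472), 112610), Rational(1, 2)) = Pow(Add(-33448, 112610), Rational(1, 2)) = Pow(79162, Rational(1, 2))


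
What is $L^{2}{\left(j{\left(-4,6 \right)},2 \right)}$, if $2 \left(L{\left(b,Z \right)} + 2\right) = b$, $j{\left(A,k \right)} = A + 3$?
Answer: $\frac{25}{4} \approx 6.25$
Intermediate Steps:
$j{\left(A,k \right)} = 3 + A$
$L{\left(b,Z \right)} = -2 + \frac{b}{2}$
$L^{2}{\left(j{\left(-4,6 \right)},2 \right)} = \left(-2 + \frac{3 - 4}{2}\right)^{2} = \left(-2 + \frac{1}{2} \left(-1\right)\right)^{2} = \left(-2 - \frac{1}{2}\right)^{2} = \left(- \frac{5}{2}\right)^{2} = \frac{25}{4}$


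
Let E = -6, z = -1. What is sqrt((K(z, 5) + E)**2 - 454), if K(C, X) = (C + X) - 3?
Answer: I*sqrt(429) ≈ 20.712*I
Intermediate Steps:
K(C, X) = -3 + C + X
sqrt((K(z, 5) + E)**2 - 454) = sqrt(((-3 - 1 + 5) - 6)**2 - 454) = sqrt((1 - 6)**2 - 454) = sqrt((-5)**2 - 454) = sqrt(25 - 454) = sqrt(-429) = I*sqrt(429)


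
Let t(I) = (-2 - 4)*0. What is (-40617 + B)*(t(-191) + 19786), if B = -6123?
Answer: -924797640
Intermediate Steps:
t(I) = 0 (t(I) = -6*0 = 0)
(-40617 + B)*(t(-191) + 19786) = (-40617 - 6123)*(0 + 19786) = -46740*19786 = -924797640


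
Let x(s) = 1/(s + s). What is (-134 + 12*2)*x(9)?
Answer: -55/9 ≈ -6.1111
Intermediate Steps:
x(s) = 1/(2*s)
(-134 + 12*2)*x(9) = (-134 + 12*2)*((½)/9) = (-134 + 24)*((½)*(⅑)) = -110*1/18 = -55/9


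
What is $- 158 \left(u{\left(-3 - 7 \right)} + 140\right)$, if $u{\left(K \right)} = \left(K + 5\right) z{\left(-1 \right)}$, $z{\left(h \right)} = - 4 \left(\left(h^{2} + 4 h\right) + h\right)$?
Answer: $-9480$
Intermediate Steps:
$z{\left(h \right)} = - 20 h - 4 h^{2}$ ($z{\left(h \right)} = - 4 \left(h^{2} + 5 h\right) = - 20 h - 4 h^{2}$)
$u{\left(K \right)} = 80 + 16 K$ ($u{\left(K \right)} = \left(K + 5\right) \left(\left(-4\right) \left(-1\right) \left(5 - 1\right)\right) = \left(5 + K\right) \left(\left(-4\right) \left(-1\right) 4\right) = \left(5 + K\right) 16 = 80 + 16 K$)
$- 158 \left(u{\left(-3 - 7 \right)} + 140\right) = - 158 \left(\left(80 + 16 \left(-3 - 7\right)\right) + 140\right) = - 158 \left(\left(80 + 16 \left(-10\right)\right) + 140\right) = - 158 \left(\left(80 - 160\right) + 140\right) = - 158 \left(-80 + 140\right) = \left(-158\right) 60 = -9480$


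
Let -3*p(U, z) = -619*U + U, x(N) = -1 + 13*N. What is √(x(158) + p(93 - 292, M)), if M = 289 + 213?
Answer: I*√38941 ≈ 197.33*I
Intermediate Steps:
M = 502
p(U, z) = 206*U (p(U, z) = -(-619*U + U)/3 = -(-206)*U = 206*U)
√(x(158) + p(93 - 292, M)) = √((-1 + 13*158) + 206*(93 - 292)) = √((-1 + 2054) + 206*(-199)) = √(2053 - 40994) = √(-38941) = I*√38941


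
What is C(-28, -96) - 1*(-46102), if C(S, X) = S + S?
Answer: 46046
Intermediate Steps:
C(S, X) = 2*S
C(-28, -96) - 1*(-46102) = 2*(-28) - 1*(-46102) = -56 + 46102 = 46046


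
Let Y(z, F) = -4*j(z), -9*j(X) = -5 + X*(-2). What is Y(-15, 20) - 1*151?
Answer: -1259/9 ≈ -139.89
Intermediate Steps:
j(X) = 5/9 + 2*X/9 (j(X) = -(-5 + X*(-2))/9 = -(-5 - 2*X)/9 = 5/9 + 2*X/9)
Y(z, F) = -20/9 - 8*z/9 (Y(z, F) = -4*(5/9 + 2*z/9) = -20/9 - 8*z/9)
Y(-15, 20) - 1*151 = (-20/9 - 8/9*(-15)) - 1*151 = (-20/9 + 40/3) - 151 = 100/9 - 151 = -1259/9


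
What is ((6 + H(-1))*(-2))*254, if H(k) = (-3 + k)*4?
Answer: 5080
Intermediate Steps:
H(k) = -12 + 4*k
((6 + H(-1))*(-2))*254 = ((6 + (-12 + 4*(-1)))*(-2))*254 = ((6 + (-12 - 4))*(-2))*254 = ((6 - 16)*(-2))*254 = -10*(-2)*254 = 20*254 = 5080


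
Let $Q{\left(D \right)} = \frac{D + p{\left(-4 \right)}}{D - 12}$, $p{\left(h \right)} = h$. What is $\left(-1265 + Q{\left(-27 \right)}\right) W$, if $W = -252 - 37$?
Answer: $\frac{14248856}{39} \approx 3.6536 \cdot 10^{5}$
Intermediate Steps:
$W = -289$
$Q{\left(D \right)} = \frac{-4 + D}{-12 + D}$ ($Q{\left(D \right)} = \frac{D - 4}{D - 12} = \frac{-4 + D}{-12 + D}$)
$\left(-1265 + Q{\left(-27 \right)}\right) W = \left(-1265 + \frac{-4 - 27}{-12 - 27}\right) \left(-289\right) = \left(-1265 + \frac{1}{-39} \left(-31\right)\right) \left(-289\right) = \left(-1265 - - \frac{31}{39}\right) \left(-289\right) = \left(-1265 + \frac{31}{39}\right) \left(-289\right) = \left(- \frac{49304}{39}\right) \left(-289\right) = \frac{14248856}{39}$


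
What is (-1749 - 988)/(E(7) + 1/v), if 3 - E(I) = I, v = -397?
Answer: 155227/227 ≈ 683.82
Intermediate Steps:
E(I) = 3 - I
(-1749 - 988)/(E(7) + 1/v) = (-1749 - 988)/((3 - 1*7) + 1/(-397)) = -2737/((3 - 7) - 1/397) = -2737/(-4 - 1/397) = -2737/(-1589/397) = -2737*(-397/1589) = 155227/227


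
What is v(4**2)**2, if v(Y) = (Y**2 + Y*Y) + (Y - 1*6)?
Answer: 272484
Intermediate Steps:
v(Y) = -6 + Y + 2*Y**2 (v(Y) = (Y**2 + Y**2) + (Y - 6) = 2*Y**2 + (-6 + Y) = -6 + Y + 2*Y**2)
v(4**2)**2 = (-6 + 4**2 + 2*(4**2)**2)**2 = (-6 + 16 + 2*16**2)**2 = (-6 + 16 + 2*256)**2 = (-6 + 16 + 512)**2 = 522**2 = 272484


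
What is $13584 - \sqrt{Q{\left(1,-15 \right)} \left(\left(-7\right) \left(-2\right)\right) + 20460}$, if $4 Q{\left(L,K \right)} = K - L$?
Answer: $13584 - 2 \sqrt{5101} \approx 13441.0$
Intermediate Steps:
$Q{\left(L,K \right)} = - \frac{L}{4} + \frac{K}{4}$ ($Q{\left(L,K \right)} = \frac{K - L}{4} = - \frac{L}{4} + \frac{K}{4}$)
$13584 - \sqrt{Q{\left(1,-15 \right)} \left(\left(-7\right) \left(-2\right)\right) + 20460} = 13584 - \sqrt{\left(\left(- \frac{1}{4}\right) 1 + \frac{1}{4} \left(-15\right)\right) \left(\left(-7\right) \left(-2\right)\right) + 20460} = 13584 - \sqrt{\left(- \frac{1}{4} - \frac{15}{4}\right) 14 + 20460} = 13584 - \sqrt{\left(-4\right) 14 + 20460} = 13584 - \sqrt{-56 + 20460} = 13584 - \sqrt{20404} = 13584 - 2 \sqrt{5101}$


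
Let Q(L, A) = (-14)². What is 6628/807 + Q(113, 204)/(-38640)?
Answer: 3046997/371220 ≈ 8.2081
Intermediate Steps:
Q(L, A) = 196
6628/807 + Q(113, 204)/(-38640) = 6628/807 + 196/(-38640) = 6628*(1/807) + 196*(-1/38640) = 6628/807 - 7/1380 = 3046997/371220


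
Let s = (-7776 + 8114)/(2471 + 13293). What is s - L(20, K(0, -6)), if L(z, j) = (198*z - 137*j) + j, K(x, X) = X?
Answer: -37644263/7882 ≈ -4776.0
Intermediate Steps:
s = 169/7882 (s = 338/15764 = 338*(1/15764) = 169/7882 ≈ 0.021441)
L(z, j) = -136*j + 198*z (L(z, j) = (-137*j + 198*z) + j = -136*j + 198*z)
s - L(20, K(0, -6)) = 169/7882 - (-136*(-6) + 198*20) = 169/7882 - (816 + 3960) = 169/7882 - 1*4776 = 169/7882 - 4776 = -37644263/7882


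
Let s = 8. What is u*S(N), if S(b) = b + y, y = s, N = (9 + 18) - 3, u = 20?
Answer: 640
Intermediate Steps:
N = 24 (N = 27 - 3 = 24)
y = 8
S(b) = 8 + b (S(b) = b + 8 = 8 + b)
u*S(N) = 20*(8 + 24) = 20*32 = 640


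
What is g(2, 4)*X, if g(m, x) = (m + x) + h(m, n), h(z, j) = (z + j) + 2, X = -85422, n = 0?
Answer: -854220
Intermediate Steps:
h(z, j) = 2 + j + z (h(z, j) = (j + z) + 2 = 2 + j + z)
g(m, x) = 2 + x + 2*m (g(m, x) = (m + x) + (2 + 0 + m) = (m + x) + (2 + m) = 2 + x + 2*m)
g(2, 4)*X = (2 + 4 + 2*2)*(-85422) = (2 + 4 + 4)*(-85422) = 10*(-85422) = -854220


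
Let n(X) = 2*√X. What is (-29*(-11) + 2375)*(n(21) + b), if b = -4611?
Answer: -12422034 + 5388*√21 ≈ -1.2397e+7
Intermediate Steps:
(-29*(-11) + 2375)*(n(21) + b) = (-29*(-11) + 2375)*(2*√21 - 4611) = (319 + 2375)*(-4611 + 2*√21) = 2694*(-4611 + 2*√21) = -12422034 + 5388*√21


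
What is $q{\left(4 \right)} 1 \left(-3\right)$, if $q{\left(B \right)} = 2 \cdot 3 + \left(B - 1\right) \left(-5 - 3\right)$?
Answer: $54$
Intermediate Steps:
$q{\left(B \right)} = 14 - 8 B$ ($q{\left(B \right)} = 6 + \left(-1 + B\right) \left(-8\right) = 6 - \left(-8 + 8 B\right) = 14 - 8 B$)
$q{\left(4 \right)} 1 \left(-3\right) = \left(14 - 32\right) 1 \left(-3\right) = \left(-18\right) 1 \left(-3\right) = \left(-18\right) \left(-3\right) = 54$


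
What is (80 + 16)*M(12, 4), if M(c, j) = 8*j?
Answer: 3072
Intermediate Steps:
(80 + 16)*M(12, 4) = (80 + 16)*(8*4) = 96*32 = 3072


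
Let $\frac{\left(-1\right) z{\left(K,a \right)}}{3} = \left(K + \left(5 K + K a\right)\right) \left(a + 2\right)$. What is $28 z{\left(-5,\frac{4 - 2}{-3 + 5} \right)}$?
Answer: $8820$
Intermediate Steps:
$z{\left(K,a \right)} = - 3 \left(2 + a\right) \left(6 K + K a\right)$ ($z{\left(K,a \right)} = - 3 \left(K + \left(5 K + K a\right)\right) \left(a + 2\right) = - 3 \left(6 K + K a\right) \left(2 + a\right) = - 3 \left(2 + a\right) \left(6 K + K a\right)$)
$28 z{\left(-5,\frac{4 - 2}{-3 + 5} \right)} = 28 \left(\left(-3\right) \left(-5\right) \left(12 + \left(\frac{4 - 2}{-3 + 5}\right)^{2} + 8 \frac{4 - 2}{-3 + 5}\right)\right) = 28 \left(\left(-3\right) \left(-5\right) \left(12 + \left(\frac{2}{2}\right)^{2} + 8 \cdot \frac{2}{2}\right)\right) = 28 \left(\left(-3\right) \left(-5\right) \left(12 + \left(2 \cdot \frac{1}{2}\right)^{2} + 8 \cdot 2 \cdot \frac{1}{2}\right)\right) = 28 \left(\left(-3\right) \left(-5\right) \left(12 + 1^{2} + 8 \cdot 1\right)\right) = 28 \left(\left(-3\right) \left(-5\right) \left(12 + 1 + 8\right)\right) = 28 \left(\left(-3\right) \left(-5\right) 21\right) = 28 \cdot 315 = 8820$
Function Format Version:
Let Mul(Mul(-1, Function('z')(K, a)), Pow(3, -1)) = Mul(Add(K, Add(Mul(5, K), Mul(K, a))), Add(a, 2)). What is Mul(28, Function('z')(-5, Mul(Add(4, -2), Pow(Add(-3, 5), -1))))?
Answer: 8820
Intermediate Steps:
Function('z')(K, a) = Mul(-3, Add(2, a), Add(Mul(6, K), Mul(K, a))) (Function('z')(K, a) = Mul(-3, Mul(Add(K, Add(Mul(5, K), Mul(K, a))), Add(a, 2))) = Mul(-3, Mul(Add(Mul(6, K), Mul(K, a)), Add(2, a))) = Mul(-3, Mul(Add(2, a), Add(Mul(6, K), Mul(K, a)))) = Mul(-3, Add(2, a), Add(Mul(6, K), Mul(K, a))))
Mul(28, Function('z')(-5, Mul(Add(4, -2), Pow(Add(-3, 5), -1)))) = Mul(28, Mul(-3, -5, Add(12, Pow(Mul(Add(4, -2), Pow(Add(-3, 5), -1)), 2), Mul(8, Mul(Add(4, -2), Pow(Add(-3, 5), -1)))))) = Mul(28, Mul(-3, -5, Add(12, Pow(Mul(2, Pow(2, -1)), 2), Mul(8, Mul(2, Pow(2, -1)))))) = Mul(28, Mul(-3, -5, Add(12, Pow(Mul(2, Rational(1, 2)), 2), Mul(8, Mul(2, Rational(1, 2)))))) = Mul(28, Mul(-3, -5, Add(12, Pow(1, 2), Mul(8, 1)))) = Mul(28, Mul(-3, -5, Add(12, 1, 8))) = Mul(28, Mul(-3, -5, 21)) = Mul(28, 315) = 8820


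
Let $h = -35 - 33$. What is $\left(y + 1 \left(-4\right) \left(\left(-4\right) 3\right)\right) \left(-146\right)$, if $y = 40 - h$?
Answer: $-22776$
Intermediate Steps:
$h = -68$
$y = 108$ ($y = 40 - -68 = 40 + 68 = 108$)
$\left(y + 1 \left(-4\right) \left(\left(-4\right) 3\right)\right) \left(-146\right) = \left(108 + 1 \left(-4\right) \left(\left(-4\right) 3\right)\right) \left(-146\right) = \left(108 - -48\right) \left(-146\right) = \left(108 + 48\right) \left(-146\right) = 156 \left(-146\right) = -22776$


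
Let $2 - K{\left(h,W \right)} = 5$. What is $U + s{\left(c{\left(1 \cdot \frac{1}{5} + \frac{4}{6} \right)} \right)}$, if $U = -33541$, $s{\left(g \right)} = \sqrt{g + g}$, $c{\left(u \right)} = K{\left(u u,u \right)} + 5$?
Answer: $-33539$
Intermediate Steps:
$K{\left(h,W \right)} = -3$ ($K{\left(h,W \right)} = 2 - 5 = -3$)
$c{\left(u \right)} = 2$ ($c{\left(u \right)} = -3 + 5 = 2$)
$s{\left(g \right)} = \sqrt{2} \sqrt{g}$ ($s{\left(g \right)} = \sqrt{2 g} = \sqrt{2} \sqrt{g}$)
$U + s{\left(c{\left(1 \cdot \frac{1}{5} + \frac{4}{6} \right)} \right)} = -33541 + \sqrt{2} \sqrt{2} = -33541 + 2 = -33539$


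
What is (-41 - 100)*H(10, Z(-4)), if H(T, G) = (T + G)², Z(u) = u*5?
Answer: -14100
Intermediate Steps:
Z(u) = 5*u
H(T, G) = (G + T)²
(-41 - 100)*H(10, Z(-4)) = (-41 - 100)*(5*(-4) + 10)² = -141*(-20 + 10)² = -141*(-10)² = -141*100 = -14100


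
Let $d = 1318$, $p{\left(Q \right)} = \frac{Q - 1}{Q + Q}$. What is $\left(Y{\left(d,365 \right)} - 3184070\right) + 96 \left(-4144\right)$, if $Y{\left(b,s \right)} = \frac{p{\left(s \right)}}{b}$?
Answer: $- \frac{861570873199}{240535} \approx -3.5819 \cdot 10^{6}$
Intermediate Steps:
$p{\left(Q \right)} = \frac{-1 + Q}{2 Q}$
$Y{\left(b,s \right)} = \frac{-1 + s}{2 b s}$ ($Y{\left(b,s \right)} = \frac{\frac{1}{2} \frac{1}{s} \left(-1 + s\right)}{b} = \frac{-1 + s}{2 b s}$)
$\left(Y{\left(d,365 \right)} - 3184070\right) + 96 \left(-4144\right) = \left(\frac{-1 + 365}{2 \cdot 1318 \cdot 365} - 3184070\right) + 96 \left(-4144\right) = \left(\frac{1}{2} \cdot \frac{1}{1318} \cdot \frac{1}{365} \cdot 364 - 3184070\right) - 397824 = \left(\frac{91}{240535} - 3184070\right) - 397824 = - \frac{765880277359}{240535} - 397824 = - \frac{861570873199}{240535}$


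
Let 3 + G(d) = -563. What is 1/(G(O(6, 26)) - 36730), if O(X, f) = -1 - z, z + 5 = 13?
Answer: -1/37296 ≈ -2.6813e-5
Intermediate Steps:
z = 8 (z = -5 + 13 = 8)
O(X, f) = -9 (O(X, f) = -1 - 1*8 = -1 - 8 = -9)
G(d) = -566 (G(d) = -3 - 563 = -566)
1/(G(O(6, 26)) - 36730) = 1/(-566 - 36730) = 1/(-37296) = -1/37296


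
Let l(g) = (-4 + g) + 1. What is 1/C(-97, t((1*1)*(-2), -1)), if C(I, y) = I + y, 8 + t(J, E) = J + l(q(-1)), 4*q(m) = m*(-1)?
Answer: -4/439 ≈ -0.0091116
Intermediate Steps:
q(m) = -m/4 (q(m) = (m*(-1))/4 = (-m)/4 = -m/4)
l(g) = -3 + g
t(J, E) = -43/4 + J (t(J, E) = -8 + (J + (-3 - ¼*(-1))) = -8 + (J + (-3 + ¼)) = -8 + (J - 11/4) = -8 + (-11/4 + J) = -43/4 + J)
1/C(-97, t((1*1)*(-2), -1)) = 1/(-97 + (-43/4 + (1*1)*(-2))) = 1/(-97 + (-43/4 + 1*(-2))) = 1/(-97 + (-43/4 - 2)) = 1/(-97 - 51/4) = 1/(-439/4) = -4/439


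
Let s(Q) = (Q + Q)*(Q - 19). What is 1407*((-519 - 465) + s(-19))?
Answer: 647220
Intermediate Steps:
s(Q) = 2*Q*(-19 + Q) (s(Q) = (2*Q)*(-19 + Q) = 2*Q*(-19 + Q))
1407*((-519 - 465) + s(-19)) = 1407*((-519 - 465) + 2*(-19)*(-19 - 19)) = 1407*(-984 + 2*(-19)*(-38)) = 1407*(-984 + 1444) = 1407*460 = 647220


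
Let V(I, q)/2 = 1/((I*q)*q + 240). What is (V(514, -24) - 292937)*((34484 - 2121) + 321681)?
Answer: -3841306805662153/37038 ≈ -1.0371e+11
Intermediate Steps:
V(I, q) = 2/(240 + I*q**2) (V(I, q) = 2/((I*q)*q + 240) = 2/(I*q**2 + 240) = 2/(240 + I*q**2))
(V(514, -24) - 292937)*((34484 - 2121) + 321681) = (2/(240 + 514*(-24)**2) - 292937)*((34484 - 2121) + 321681) = (2/(240 + 514*576) - 292937)*(32363 + 321681) = (2/(240 + 296064) - 292937)*354044 = (2/296304 - 292937)*354044 = (2*(1/296304) - 292937)*354044 = (1/148152 - 292937)*354044 = -43399202423/148152*354044 = -3841306805662153/37038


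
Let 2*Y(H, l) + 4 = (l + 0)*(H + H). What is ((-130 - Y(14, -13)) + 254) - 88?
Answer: 220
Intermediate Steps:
Y(H, l) = -2 + H*l (Y(H, l) = -2 + ((l + 0)*(H + H))/2 = -2 + (l*(2*H))/2 = -2 + (2*H*l)/2 = -2 + H*l)
((-130 - Y(14, -13)) + 254) - 88 = ((-130 - (-2 + 14*(-13))) + 254) - 88 = ((-130 - (-2 - 182)) + 254) - 88 = ((-130 - 1*(-184)) + 254) - 88 = ((-130 + 184) + 254) - 88 = (54 + 254) - 88 = 308 - 88 = 220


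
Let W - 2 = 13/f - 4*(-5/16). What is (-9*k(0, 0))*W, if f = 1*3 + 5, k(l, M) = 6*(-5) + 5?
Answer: 8775/8 ≈ 1096.9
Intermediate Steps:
k(l, M) = -25 (k(l, M) = -30 + 5 = -25)
f = 8 (f = 3 + 5 = 8)
W = 39/8 (W = 2 + (13/8 - 4*(-5/16)) = 2 + (13/8 + 5/4) = 2 + 23/8 = 39/8 ≈ 4.8750)
(-9*k(0, 0))*W = -9*(-25)*(39/8) = 225*(39/8) = 8775/8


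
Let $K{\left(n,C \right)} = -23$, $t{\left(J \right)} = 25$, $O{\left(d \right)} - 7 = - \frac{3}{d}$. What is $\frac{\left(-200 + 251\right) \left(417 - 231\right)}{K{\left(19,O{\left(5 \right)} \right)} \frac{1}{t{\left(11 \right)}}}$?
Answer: $- \frac{237150}{23} \approx -10311.0$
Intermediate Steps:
$O{\left(d \right)} = 7 - \frac{3}{d}$
$\frac{\left(-200 + 251\right) \left(417 - 231\right)}{K{\left(19,O{\left(5 \right)} \right)} \frac{1}{t{\left(11 \right)}}} = \frac{\left(-200 + 251\right) \left(417 - 231\right)}{\left(-23\right) \frac{1}{25}} = \frac{51 \cdot 186}{\left(-23\right) \frac{1}{25}} = \frac{9486}{- \frac{23}{25}} = 9486 \left(- \frac{25}{23}\right) = - \frac{237150}{23}$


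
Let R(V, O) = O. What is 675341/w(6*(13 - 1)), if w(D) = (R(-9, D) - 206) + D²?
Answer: 675341/5050 ≈ 133.73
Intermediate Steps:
w(D) = -206 + D + D² (w(D) = (D - 206) + D² = (-206 + D) + D² = -206 + D + D²)
675341/w(6*(13 - 1)) = 675341/(-206 + 6*(13 - 1) + (6*(13 - 1))²) = 675341/(-206 + 6*12 + (6*12)²) = 675341/(-206 + 72 + 72²) = 675341/(-206 + 72 + 5184) = 675341/5050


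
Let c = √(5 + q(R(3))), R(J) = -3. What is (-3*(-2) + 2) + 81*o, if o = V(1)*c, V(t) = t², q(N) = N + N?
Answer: 8 + 81*I ≈ 8.0 + 81.0*I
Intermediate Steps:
q(N) = 2*N
c = I (c = √(5 + 2*(-3)) = √(5 - 6) = √(-1) = I ≈ 1.0*I)
o = I (o = 1²*I = 1*I = I ≈ 1.0*I)
(-3*(-2) + 2) + 81*o = (-3*(-2) + 2) + 81*I = (6 + 2) + 81*I = 8 + 81*I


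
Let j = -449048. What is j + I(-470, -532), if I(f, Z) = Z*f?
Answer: -199008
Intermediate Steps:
j + I(-470, -532) = -449048 - 532*(-470) = -449048 + 250040 = -199008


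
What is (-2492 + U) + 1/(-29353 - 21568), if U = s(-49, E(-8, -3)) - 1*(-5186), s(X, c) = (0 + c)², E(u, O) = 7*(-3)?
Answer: 159637334/50921 ≈ 3135.0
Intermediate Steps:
E(u, O) = -21
s(X, c) = c²
U = 5627 (U = (-21)² - 1*(-5186) = 441 + 5186 = 5627)
(-2492 + U) + 1/(-29353 - 21568) = (-2492 + 5627) + 1/(-29353 - 21568) = 3135 + 1/(-50921) = 3135 - 1/50921 = 159637334/50921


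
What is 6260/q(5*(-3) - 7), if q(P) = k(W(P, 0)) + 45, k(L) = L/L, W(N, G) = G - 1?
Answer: 3130/23 ≈ 136.09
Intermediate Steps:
W(N, G) = -1 + G
k(L) = 1
q(P) = 46 (q(P) = 1 + 45 = 46)
6260/q(5*(-3) - 7) = 6260/46 = 6260*(1/46) = 3130/23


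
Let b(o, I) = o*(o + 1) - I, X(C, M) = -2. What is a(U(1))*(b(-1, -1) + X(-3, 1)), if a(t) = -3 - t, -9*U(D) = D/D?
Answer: 26/9 ≈ 2.8889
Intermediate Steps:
U(D) = -1/9 (U(D) = -D/(9*D) = -1/9*1 = -1/9)
b(o, I) = -I + o*(1 + o) (b(o, I) = o*(1 + o) - I = -I + o*(1 + o))
a(U(1))*(b(-1, -1) + X(-3, 1)) = (-3 - 1*(-1/9))*((-1 + (-1)**2 - 1*(-1)) - 2) = (-3 + 1/9)*((-1 + 1 + 1) - 2) = -26*(1 - 2)/9 = -26/9*(-1) = 26/9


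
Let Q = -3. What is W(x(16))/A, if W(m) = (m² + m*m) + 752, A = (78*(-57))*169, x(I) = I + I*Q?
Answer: -1400/375687 ≈ -0.0037265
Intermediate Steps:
x(I) = -2*I (x(I) = I + I*(-3) = I - 3*I = -2*I)
A = -751374 (A = -4446*169 = -751374)
W(m) = 752 + 2*m² (W(m) = (m² + m²) + 752 = 2*m² + 752 = 752 + 2*m²)
W(x(16))/A = (752 + 2*(-2*16)²)/(-751374) = (752 + 2*(-32)²)*(-1/751374) = (752 + 2*1024)*(-1/751374) = (752 + 2048)*(-1/751374) = 2800*(-1/751374) = -1400/375687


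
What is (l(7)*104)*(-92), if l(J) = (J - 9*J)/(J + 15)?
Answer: 267904/11 ≈ 24355.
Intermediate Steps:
l(J) = -8*J/(15 + J) (l(J) = (-8*J)/(15 + J) = -8*J/(15 + J))
(l(7)*104)*(-92) = (-8*7/(15 + 7)*104)*(-92) = (-8*7/22*104)*(-92) = (-8*7*1/22*104)*(-92) = -28/11*104*(-92) = -2912/11*(-92) = 267904/11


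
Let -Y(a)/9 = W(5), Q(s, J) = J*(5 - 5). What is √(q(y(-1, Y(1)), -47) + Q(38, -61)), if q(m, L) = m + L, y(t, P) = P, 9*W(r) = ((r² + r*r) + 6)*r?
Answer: I*√327 ≈ 18.083*I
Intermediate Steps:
W(r) = r*(6 + 2*r²)/9 (W(r) = (((r² + r*r) + 6)*r)/9 = (((r² + r²) + 6)*r)/9 = ((2*r² + 6)*r)/9 = ((6 + 2*r²)*r)/9 = (r*(6 + 2*r²))/9 = r*(6 + 2*r²)/9)
Q(s, J) = 0 (Q(s, J) = J*0 = 0)
Y(a) = -280 (Y(a) = -2*5*(3 + 5²) = -2*5*(3 + 25) = -2*5*28 = -9*280/9 = -280)
q(m, L) = L + m
√(q(y(-1, Y(1)), -47) + Q(38, -61)) = √((-47 - 280) + 0) = √(-327 + 0) = √(-327) = I*√327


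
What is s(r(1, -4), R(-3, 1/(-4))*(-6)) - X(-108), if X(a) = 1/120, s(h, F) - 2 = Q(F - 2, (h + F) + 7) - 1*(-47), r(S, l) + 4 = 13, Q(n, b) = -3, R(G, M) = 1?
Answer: 5519/120 ≈ 45.992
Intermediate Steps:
r(S, l) = 9 (r(S, l) = -4 + 13 = 9)
s(h, F) = 46 (s(h, F) = 2 + (-3 - 1*(-47)) = 2 + (-3 + 47) = 2 + 44 = 46)
X(a) = 1/120
s(r(1, -4), R(-3, 1/(-4))*(-6)) - X(-108) = 46 - 1*1/120 = 46 - 1/120 = 5519/120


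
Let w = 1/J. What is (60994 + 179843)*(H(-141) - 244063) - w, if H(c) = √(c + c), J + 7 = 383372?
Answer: -22533964961239816/383365 + 240837*I*√282 ≈ -5.8779e+10 + 4.0443e+6*I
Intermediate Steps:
J = 383365 (J = -7 + 383372 = 383365)
H(c) = √2*√c (H(c) = √(2*c) = √2*√c)
w = 1/383365 ≈ 2.6085e-6
(60994 + 179843)*(H(-141) - 244063) - w = (60994 + 179843)*(√2*√(-141) - 244063) - 1*1/383365 = 240837*(√2*(I*√141) - 244063) - 1/383365 = 240837*(I*√282 - 244063) - 1/383365 = 240837*(-244063 + I*√282) - 1/383365 = (-58779400731 + 240837*I*√282) - 1/383365 = -22533964961239816/383365 + 240837*I*√282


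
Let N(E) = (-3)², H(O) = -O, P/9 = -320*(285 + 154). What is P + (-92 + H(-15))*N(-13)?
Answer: -1265013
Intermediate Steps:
P = -1264320 (P = 9*(-320*(285 + 154)) = 9*(-320*439) = 9*(-140480) = -1264320)
N(E) = 9
P + (-92 + H(-15))*N(-13) = -1264320 + (-92 - 1*(-15))*9 = -1264320 + (-92 + 15)*9 = -1264320 - 77*9 = -1264320 - 693 = -1265013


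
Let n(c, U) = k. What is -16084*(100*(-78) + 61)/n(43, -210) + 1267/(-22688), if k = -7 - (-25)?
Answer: 1412033906741/204192 ≈ 6.9152e+6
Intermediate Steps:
k = 18 (k = -7 - 5*(-5) = -7 + 25 = 18)
n(c, U) = 18
-16084*(100*(-78) + 61)/n(43, -210) + 1267/(-22688) = -16084/(18/(100*(-78) + 61)) + 1267/(-22688) = -16084/(18/(-7800 + 61)) + 1267*(-1/22688) = -16084/(18/(-7739)) - 1267/22688 = -16084/(18*(-1/7739)) - 1267/22688 = -16084/(-18/7739) - 1267/22688 = -16084*(-7739/18) - 1267/22688 = 62237038/9 - 1267/22688 = 1412033906741/204192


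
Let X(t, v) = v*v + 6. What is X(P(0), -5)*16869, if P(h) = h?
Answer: 522939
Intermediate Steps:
X(t, v) = 6 + v² (X(t, v) = v² + 6 = 6 + v²)
X(P(0), -5)*16869 = (6 + (-5)²)*16869 = (6 + 25)*16869 = 31*16869 = 522939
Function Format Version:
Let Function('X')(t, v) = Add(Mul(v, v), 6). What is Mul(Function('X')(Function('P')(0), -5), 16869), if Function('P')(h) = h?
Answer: 522939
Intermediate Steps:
Function('X')(t, v) = Add(6, Pow(v, 2)) (Function('X')(t, v) = Add(Pow(v, 2), 6) = Add(6, Pow(v, 2)))
Mul(Function('X')(Function('P')(0), -5), 16869) = Mul(Add(6, Pow(-5, 2)), 16869) = Mul(Add(6, 25), 16869) = Mul(31, 16869) = 522939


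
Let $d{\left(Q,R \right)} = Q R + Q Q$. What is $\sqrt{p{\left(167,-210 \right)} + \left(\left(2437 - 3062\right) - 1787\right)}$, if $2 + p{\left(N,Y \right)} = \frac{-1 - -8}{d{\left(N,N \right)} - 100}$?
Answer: $\frac{i \sqrt{152724396070}}{7954} \approx 49.132 i$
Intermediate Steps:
$d{\left(Q,R \right)} = Q^{2} + Q R$ ($d{\left(Q,R \right)} = Q R + Q^{2} = Q^{2} + Q R$)
$p{\left(N,Y \right)} = -2 + \frac{7}{-100 + 2 N^{2}}$ ($p{\left(N,Y \right)} = -2 + \frac{-1 - -8}{N \left(N + N\right) - 100} = -2 + \frac{-1 + 8}{N 2 N - 100} = -2 + \frac{7}{2 N^{2} - 100} = -2 + \frac{7}{-100 + 2 N^{2}}$)
$\sqrt{p{\left(167,-210 \right)} + \left(\left(2437 - 3062\right) - 1787\right)} = \sqrt{\frac{207 - 4 \cdot 167^{2}}{2 \left(-50 + 167^{2}\right)} + \left(\left(2437 - 3062\right) - 1787\right)} = \sqrt{\frac{207 - 111556}{2 \left(-50 + 27889\right)} - 2412} = \sqrt{\frac{207 - 111556}{2 \cdot 27839} - 2412} = \sqrt{\frac{1}{2} \cdot \frac{1}{27839} \left(-111349\right) - 2412} = \sqrt{- \frac{15907}{7954} - 2412} = \sqrt{- \frac{19200955}{7954}} = \frac{i \sqrt{152724396070}}{7954}$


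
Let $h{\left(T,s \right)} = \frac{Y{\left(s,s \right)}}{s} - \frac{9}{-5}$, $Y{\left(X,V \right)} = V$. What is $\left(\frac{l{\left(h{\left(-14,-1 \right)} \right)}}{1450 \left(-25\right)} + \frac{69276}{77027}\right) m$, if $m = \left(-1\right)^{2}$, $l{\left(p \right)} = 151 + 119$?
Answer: $\frac{10828077}{12140125} \approx 0.89192$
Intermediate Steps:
$h{\left(T,s \right)} = \frac{14}{5}$ ($h{\left(T,s \right)} = \frac{s}{s} - \frac{9}{-5} = 1 - - \frac{9}{5} = 1 + \frac{9}{5} = \frac{14}{5}$)
$l{\left(p \right)} = 270$
$m = 1$
$\left(\frac{l{\left(h{\left(-14,-1 \right)} \right)}}{1450 \left(-25\right)} + \frac{69276}{77027}\right) m = \left(\frac{270}{1450 \left(-25\right)} + \frac{69276}{77027}\right) 1 = \left(\frac{270}{-36250} + 69276 \cdot \frac{1}{77027}\right) 1 = \left(270 \left(- \frac{1}{36250}\right) + \frac{3012}{3349}\right) 1 = \left(- \frac{27}{3625} + \frac{3012}{3349}\right) 1 = \frac{10828077}{12140125} \cdot 1 = \frac{10828077}{12140125}$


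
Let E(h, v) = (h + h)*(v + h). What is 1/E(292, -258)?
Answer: 1/19856 ≈ 5.0363e-5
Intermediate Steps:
E(h, v) = 2*h*(h + v) (E(h, v) = (2*h)*(h + v) = 2*h*(h + v))
1/E(292, -258) = 1/(2*292*(292 - 258)) = 1/(2*292*34) = 1/19856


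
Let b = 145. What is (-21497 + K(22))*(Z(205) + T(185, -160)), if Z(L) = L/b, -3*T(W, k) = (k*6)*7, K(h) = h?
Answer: -1395896475/29 ≈ -4.8134e+7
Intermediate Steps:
T(W, k) = -14*k (T(W, k) = -k*6*7/3 = -6*k*7/3 = -14*k)
Z(L) = L/145
(-21497 + K(22))*(Z(205) + T(185, -160)) = (-21497 + 22)*((1/145)*205 - 14*(-160)) = -21475*(41/29 + 2240) = -21475*65001/29 = -1395896475/29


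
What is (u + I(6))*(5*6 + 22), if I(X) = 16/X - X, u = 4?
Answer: 104/3 ≈ 34.667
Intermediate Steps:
I(X) = -X + 16/X
(u + I(6))*(5*6 + 22) = (4 + (-1*6 + 16/6))*(5*6 + 22) = (4 + (-6 + 16*(1/6)))*(30 + 22) = (4 + (-6 + 8/3))*52 = (4 - 10/3)*52 = (2/3)*52 = 104/3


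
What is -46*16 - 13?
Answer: -749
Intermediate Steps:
-46*16 - 13 = -736 - 13 = -749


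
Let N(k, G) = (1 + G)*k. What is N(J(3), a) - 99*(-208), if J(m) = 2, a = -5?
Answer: 20584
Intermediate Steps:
N(k, G) = k*(1 + G)
N(J(3), a) - 99*(-208) = 2*(1 - 5) - 99*(-208) = 2*(-4) + 20592 = -8 + 20592 = 20584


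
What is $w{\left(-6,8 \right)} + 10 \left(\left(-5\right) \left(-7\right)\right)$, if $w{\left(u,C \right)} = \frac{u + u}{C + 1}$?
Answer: $\frac{1046}{3} \approx 348.67$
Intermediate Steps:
$w{\left(u,C \right)} = \frac{2 u}{1 + C}$
$w{\left(-6,8 \right)} + 10 \left(\left(-5\right) \left(-7\right)\right) = 2 \left(-6\right) \frac{1}{1 + 8} + 10 \left(\left(-5\right) \left(-7\right)\right) = 2 \left(-6\right) \frac{1}{9} + 10 \cdot 35 = 2 \left(-6\right) \frac{1}{9} + 350 = - \frac{4}{3} + 350 = \frac{1046}{3}$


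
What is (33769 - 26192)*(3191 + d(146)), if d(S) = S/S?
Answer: 24185784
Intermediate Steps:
d(S) = 1
(33769 - 26192)*(3191 + d(146)) = (33769 - 26192)*(3191 + 1) = 7577*3192 = 24185784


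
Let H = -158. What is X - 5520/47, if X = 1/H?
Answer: -872207/7426 ≈ -117.45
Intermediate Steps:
X = -1/158 (X = 1/(-158) = -1/158 ≈ -0.0063291)
X - 5520/47 = -1/158 - 5520/47 = -872207/7426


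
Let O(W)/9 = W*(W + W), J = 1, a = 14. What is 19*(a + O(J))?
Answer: 608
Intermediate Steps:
O(W) = 18*W² (O(W) = 9*(W*(W + W)) = 9*(W*(2*W)) = 9*(2*W²) = 18*W²)
19*(a + O(J)) = 19*(14 + 18*1²) = 19*(14 + 18*1) = 19*(14 + 18) = 19*32 = 608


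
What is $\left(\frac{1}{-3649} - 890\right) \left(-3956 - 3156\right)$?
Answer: $\frac{23097009432}{3649} \approx 6.3297 \cdot 10^{6}$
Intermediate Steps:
$\left(\frac{1}{-3649} - 890\right) \left(-3956 - 3156\right) = \left(- \frac{1}{3649} - 890\right) \left(-7112\right) = \left(- \frac{3247611}{3649}\right) \left(-7112\right) = \frac{23097009432}{3649}$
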